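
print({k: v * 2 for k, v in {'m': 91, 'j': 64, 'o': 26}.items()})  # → {'m': 182, 'j': 128, 'o': 52}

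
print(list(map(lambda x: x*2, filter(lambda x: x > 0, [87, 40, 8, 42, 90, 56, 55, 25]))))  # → [174, 80, 16, 84, 180, 112, 110, 50]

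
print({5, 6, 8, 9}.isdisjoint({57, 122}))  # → True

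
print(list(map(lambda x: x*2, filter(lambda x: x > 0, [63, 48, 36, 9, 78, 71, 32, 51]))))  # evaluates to [126, 96, 72, 18, 156, 142, 64, 102]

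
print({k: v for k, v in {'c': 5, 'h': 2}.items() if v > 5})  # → {}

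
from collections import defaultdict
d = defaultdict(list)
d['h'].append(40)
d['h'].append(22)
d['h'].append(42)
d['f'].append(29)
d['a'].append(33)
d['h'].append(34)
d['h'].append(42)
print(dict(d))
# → {'h': [40, 22, 42, 34, 42], 'f': [29], 'a': [33]}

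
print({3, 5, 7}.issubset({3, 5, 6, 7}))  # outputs True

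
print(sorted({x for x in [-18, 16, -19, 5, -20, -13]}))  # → [-20, -19, -18, -13, 5, 16]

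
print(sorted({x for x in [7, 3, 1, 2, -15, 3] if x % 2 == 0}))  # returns [2]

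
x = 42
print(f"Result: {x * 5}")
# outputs Result: 210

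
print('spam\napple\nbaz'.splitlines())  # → ['spam', 'apple', 'baz']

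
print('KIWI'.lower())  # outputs kiwi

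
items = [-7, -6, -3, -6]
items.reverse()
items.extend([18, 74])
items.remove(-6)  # [-3, -6, -7, 18, 74]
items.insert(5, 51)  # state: [-3, -6, -7, 18, 74, 51]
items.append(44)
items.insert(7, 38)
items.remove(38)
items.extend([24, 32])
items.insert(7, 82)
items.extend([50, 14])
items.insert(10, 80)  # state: [-3, -6, -7, 18, 74, 51, 44, 82, 24, 32, 80, 50, 14]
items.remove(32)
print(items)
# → [-3, -6, -7, 18, 74, 51, 44, 82, 24, 80, 50, 14]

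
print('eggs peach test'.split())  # ['eggs', 'peach', 'test']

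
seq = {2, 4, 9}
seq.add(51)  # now {2, 4, 9, 51}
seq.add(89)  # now {2, 4, 9, 51, 89}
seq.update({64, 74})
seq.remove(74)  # {2, 4, 9, 51, 64, 89}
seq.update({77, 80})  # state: {2, 4, 9, 51, 64, 77, 80, 89}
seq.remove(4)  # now {2, 9, 51, 64, 77, 80, 89}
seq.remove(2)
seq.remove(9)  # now {51, 64, 77, 80, 89}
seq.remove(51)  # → {64, 77, 80, 89}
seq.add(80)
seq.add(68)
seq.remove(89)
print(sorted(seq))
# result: [64, 68, 77, 80]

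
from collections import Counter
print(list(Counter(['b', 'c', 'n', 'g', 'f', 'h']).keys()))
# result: ['b', 'c', 'n', 'g', 'f', 'h']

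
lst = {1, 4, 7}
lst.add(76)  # {1, 4, 7, 76}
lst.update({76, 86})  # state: {1, 4, 7, 76, 86}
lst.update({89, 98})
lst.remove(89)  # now {1, 4, 7, 76, 86, 98}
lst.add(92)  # {1, 4, 7, 76, 86, 92, 98}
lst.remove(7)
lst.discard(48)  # {1, 4, 76, 86, 92, 98}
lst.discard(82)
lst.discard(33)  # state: {1, 4, 76, 86, 92, 98}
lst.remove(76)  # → {1, 4, 86, 92, 98}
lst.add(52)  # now {1, 4, 52, 86, 92, 98}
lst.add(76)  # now {1, 4, 52, 76, 86, 92, 98}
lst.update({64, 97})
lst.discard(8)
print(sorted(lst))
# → [1, 4, 52, 64, 76, 86, 92, 97, 98]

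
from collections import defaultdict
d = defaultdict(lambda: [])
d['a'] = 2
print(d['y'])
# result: []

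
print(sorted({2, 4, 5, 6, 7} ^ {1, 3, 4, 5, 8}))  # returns [1, 2, 3, 6, 7, 8]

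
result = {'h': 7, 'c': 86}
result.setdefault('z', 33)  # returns 33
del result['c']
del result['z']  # {'h': 7}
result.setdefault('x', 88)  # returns 88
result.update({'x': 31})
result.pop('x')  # 31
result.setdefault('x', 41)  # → 41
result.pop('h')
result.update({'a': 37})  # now {'x': 41, 'a': 37}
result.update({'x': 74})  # {'x': 74, 'a': 37}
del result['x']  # {'a': 37}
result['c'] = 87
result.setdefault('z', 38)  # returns 38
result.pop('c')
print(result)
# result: {'a': 37, 'z': 38}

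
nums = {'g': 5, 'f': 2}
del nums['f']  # {'g': 5}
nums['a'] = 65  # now {'g': 5, 'a': 65}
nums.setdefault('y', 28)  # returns 28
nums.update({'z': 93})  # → {'g': 5, 'a': 65, 'y': 28, 'z': 93}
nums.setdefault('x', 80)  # 80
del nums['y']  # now {'g': 5, 'a': 65, 'z': 93, 'x': 80}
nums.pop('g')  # 5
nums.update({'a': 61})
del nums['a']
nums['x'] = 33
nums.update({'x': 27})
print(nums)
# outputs {'z': 93, 'x': 27}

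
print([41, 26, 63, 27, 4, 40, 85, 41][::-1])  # [41, 85, 40, 4, 27, 63, 26, 41]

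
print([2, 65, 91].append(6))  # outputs None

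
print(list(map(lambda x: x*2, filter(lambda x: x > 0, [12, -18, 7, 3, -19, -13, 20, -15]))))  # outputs [24, 14, 6, 40]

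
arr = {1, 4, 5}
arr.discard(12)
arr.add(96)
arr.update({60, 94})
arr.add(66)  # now {1, 4, 5, 60, 66, 94, 96}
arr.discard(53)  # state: {1, 4, 5, 60, 66, 94, 96}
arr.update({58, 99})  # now {1, 4, 5, 58, 60, 66, 94, 96, 99}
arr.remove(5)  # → {1, 4, 58, 60, 66, 94, 96, 99}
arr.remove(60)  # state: {1, 4, 58, 66, 94, 96, 99}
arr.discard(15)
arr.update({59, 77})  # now {1, 4, 58, 59, 66, 77, 94, 96, 99}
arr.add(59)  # {1, 4, 58, 59, 66, 77, 94, 96, 99}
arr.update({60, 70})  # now {1, 4, 58, 59, 60, 66, 70, 77, 94, 96, 99}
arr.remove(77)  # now {1, 4, 58, 59, 60, 66, 70, 94, 96, 99}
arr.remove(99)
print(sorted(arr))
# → [1, 4, 58, 59, 60, 66, 70, 94, 96]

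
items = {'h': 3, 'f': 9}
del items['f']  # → {'h': 3}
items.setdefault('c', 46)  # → 46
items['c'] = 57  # {'h': 3, 'c': 57}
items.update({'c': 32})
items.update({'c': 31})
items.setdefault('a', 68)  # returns 68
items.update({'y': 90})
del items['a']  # {'h': 3, 'c': 31, 'y': 90}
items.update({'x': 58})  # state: {'h': 3, 'c': 31, 'y': 90, 'x': 58}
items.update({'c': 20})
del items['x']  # {'h': 3, 'c': 20, 'y': 90}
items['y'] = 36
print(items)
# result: {'h': 3, 'c': 20, 'y': 36}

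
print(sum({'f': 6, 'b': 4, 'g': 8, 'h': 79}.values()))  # 97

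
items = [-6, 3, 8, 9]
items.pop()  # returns 9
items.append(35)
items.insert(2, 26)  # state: [-6, 3, 26, 8, 35]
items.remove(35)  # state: [-6, 3, 26, 8]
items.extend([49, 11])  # [-6, 3, 26, 8, 49, 11]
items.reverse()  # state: [11, 49, 8, 26, 3, -6]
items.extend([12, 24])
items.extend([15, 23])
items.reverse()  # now [23, 15, 24, 12, -6, 3, 26, 8, 49, 11]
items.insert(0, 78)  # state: [78, 23, 15, 24, 12, -6, 3, 26, 8, 49, 11]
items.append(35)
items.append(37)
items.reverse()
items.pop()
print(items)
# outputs [37, 35, 11, 49, 8, 26, 3, -6, 12, 24, 15, 23]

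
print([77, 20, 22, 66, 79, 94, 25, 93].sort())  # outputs None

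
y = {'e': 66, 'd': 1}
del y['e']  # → {'d': 1}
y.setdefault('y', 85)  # 85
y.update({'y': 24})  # {'d': 1, 'y': 24}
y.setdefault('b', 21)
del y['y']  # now {'d': 1, 'b': 21}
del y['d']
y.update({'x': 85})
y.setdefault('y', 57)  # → 57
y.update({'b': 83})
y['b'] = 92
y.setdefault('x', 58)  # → 85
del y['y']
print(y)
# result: {'b': 92, 'x': 85}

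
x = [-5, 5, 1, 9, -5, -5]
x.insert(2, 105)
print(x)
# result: [-5, 5, 105, 1, 9, -5, -5]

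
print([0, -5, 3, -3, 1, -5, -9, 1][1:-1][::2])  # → [-5, -3, -5]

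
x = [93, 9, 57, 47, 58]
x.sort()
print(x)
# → [9, 47, 57, 58, 93]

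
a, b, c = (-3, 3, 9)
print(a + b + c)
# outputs 9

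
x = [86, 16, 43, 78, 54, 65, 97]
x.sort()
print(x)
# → [16, 43, 54, 65, 78, 86, 97]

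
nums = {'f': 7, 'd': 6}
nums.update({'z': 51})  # {'f': 7, 'd': 6, 'z': 51}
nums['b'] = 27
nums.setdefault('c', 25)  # 25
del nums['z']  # {'f': 7, 'd': 6, 'b': 27, 'c': 25}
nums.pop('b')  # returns 27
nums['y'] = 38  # {'f': 7, 'd': 6, 'c': 25, 'y': 38}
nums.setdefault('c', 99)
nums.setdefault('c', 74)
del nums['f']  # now {'d': 6, 'c': 25, 'y': 38}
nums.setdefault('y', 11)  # 38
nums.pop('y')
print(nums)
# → {'d': 6, 'c': 25}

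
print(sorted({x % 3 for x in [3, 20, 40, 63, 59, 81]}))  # [0, 1, 2]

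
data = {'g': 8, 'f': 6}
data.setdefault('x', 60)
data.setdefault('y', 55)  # 55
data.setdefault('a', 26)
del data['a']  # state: {'g': 8, 'f': 6, 'x': 60, 'y': 55}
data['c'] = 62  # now {'g': 8, 'f': 6, 'x': 60, 'y': 55, 'c': 62}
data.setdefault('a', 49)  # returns 49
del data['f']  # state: {'g': 8, 'x': 60, 'y': 55, 'c': 62, 'a': 49}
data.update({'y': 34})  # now {'g': 8, 'x': 60, 'y': 34, 'c': 62, 'a': 49}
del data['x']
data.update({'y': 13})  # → {'g': 8, 'y': 13, 'c': 62, 'a': 49}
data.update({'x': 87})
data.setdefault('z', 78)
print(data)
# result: {'g': 8, 'y': 13, 'c': 62, 'a': 49, 'x': 87, 'z': 78}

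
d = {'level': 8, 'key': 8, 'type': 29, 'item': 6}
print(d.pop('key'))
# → 8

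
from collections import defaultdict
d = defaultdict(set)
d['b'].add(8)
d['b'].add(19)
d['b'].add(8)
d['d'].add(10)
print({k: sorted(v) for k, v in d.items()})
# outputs {'b': [8, 19], 'd': [10]}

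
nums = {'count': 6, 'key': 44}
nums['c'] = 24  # {'count': 6, 'key': 44, 'c': 24}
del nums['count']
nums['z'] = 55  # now {'key': 44, 'c': 24, 'z': 55}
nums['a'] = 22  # {'key': 44, 'c': 24, 'z': 55, 'a': 22}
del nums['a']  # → {'key': 44, 'c': 24, 'z': 55}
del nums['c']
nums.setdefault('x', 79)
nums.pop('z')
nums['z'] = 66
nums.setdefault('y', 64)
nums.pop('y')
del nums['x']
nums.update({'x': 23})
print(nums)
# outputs {'key': 44, 'z': 66, 'x': 23}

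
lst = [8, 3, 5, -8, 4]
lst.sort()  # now [-8, 3, 4, 5, 8]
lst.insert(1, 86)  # [-8, 86, 3, 4, 5, 8]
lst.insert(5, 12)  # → [-8, 86, 3, 4, 5, 12, 8]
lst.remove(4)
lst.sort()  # [-8, 3, 5, 8, 12, 86]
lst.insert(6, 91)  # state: [-8, 3, 5, 8, 12, 86, 91]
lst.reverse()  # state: [91, 86, 12, 8, 5, 3, -8]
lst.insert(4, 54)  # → [91, 86, 12, 8, 54, 5, 3, -8]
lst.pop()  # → -8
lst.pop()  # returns 3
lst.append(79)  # [91, 86, 12, 8, 54, 5, 79]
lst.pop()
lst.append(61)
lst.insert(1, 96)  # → [91, 96, 86, 12, 8, 54, 5, 61]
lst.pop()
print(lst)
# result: [91, 96, 86, 12, 8, 54, 5]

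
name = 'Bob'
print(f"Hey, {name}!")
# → Hey, Bob!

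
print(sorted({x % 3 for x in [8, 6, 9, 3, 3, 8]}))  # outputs [0, 2]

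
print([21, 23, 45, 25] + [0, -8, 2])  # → [21, 23, 45, 25, 0, -8, 2]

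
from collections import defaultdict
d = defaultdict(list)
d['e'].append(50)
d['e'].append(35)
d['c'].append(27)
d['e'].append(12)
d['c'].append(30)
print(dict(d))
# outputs {'e': [50, 35, 12], 'c': [27, 30]}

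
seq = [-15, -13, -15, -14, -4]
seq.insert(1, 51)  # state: [-15, 51, -13, -15, -14, -4]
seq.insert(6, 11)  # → [-15, 51, -13, -15, -14, -4, 11]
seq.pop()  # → 11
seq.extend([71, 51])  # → [-15, 51, -13, -15, -14, -4, 71, 51]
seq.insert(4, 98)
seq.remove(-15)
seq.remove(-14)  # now [51, -13, -15, 98, -4, 71, 51]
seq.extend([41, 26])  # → [51, -13, -15, 98, -4, 71, 51, 41, 26]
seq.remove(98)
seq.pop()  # 26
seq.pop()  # 41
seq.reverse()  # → [51, 71, -4, -15, -13, 51]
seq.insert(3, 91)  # [51, 71, -4, 91, -15, -13, 51]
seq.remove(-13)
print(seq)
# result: [51, 71, -4, 91, -15, 51]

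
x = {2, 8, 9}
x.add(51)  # {2, 8, 9, 51}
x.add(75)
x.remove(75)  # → {2, 8, 9, 51}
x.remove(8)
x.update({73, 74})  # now {2, 9, 51, 73, 74}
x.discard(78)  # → {2, 9, 51, 73, 74}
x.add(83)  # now {2, 9, 51, 73, 74, 83}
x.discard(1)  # {2, 9, 51, 73, 74, 83}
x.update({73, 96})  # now {2, 9, 51, 73, 74, 83, 96}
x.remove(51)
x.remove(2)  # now {9, 73, 74, 83, 96}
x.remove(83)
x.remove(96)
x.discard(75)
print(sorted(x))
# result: [9, 73, 74]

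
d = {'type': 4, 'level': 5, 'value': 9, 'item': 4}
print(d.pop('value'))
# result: 9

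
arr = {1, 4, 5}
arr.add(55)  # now {1, 4, 5, 55}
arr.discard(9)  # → {1, 4, 5, 55}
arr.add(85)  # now {1, 4, 5, 55, 85}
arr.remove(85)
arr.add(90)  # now {1, 4, 5, 55, 90}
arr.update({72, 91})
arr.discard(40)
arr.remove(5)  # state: {1, 4, 55, 72, 90, 91}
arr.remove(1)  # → {4, 55, 72, 90, 91}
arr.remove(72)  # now {4, 55, 90, 91}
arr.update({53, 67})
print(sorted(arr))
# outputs [4, 53, 55, 67, 90, 91]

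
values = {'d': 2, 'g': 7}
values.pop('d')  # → 2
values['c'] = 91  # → {'g': 7, 'c': 91}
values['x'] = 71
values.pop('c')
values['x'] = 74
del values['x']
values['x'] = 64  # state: {'g': 7, 'x': 64}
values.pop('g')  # 7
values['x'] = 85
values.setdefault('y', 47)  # 47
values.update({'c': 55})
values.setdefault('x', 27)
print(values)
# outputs {'x': 85, 'y': 47, 'c': 55}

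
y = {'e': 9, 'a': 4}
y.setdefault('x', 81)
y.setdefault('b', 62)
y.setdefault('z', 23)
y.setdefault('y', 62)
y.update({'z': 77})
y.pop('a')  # 4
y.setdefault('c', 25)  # 25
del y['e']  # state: {'x': 81, 'b': 62, 'z': 77, 'y': 62, 'c': 25}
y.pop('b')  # 62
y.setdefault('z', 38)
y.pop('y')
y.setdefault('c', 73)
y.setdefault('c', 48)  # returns 25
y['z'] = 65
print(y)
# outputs {'x': 81, 'z': 65, 'c': 25}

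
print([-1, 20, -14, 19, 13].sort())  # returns None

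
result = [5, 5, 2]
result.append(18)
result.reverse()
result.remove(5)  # [18, 2, 5]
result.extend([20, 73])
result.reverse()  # [73, 20, 5, 2, 18]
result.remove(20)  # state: [73, 5, 2, 18]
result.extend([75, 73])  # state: [73, 5, 2, 18, 75, 73]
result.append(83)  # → [73, 5, 2, 18, 75, 73, 83]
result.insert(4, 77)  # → [73, 5, 2, 18, 77, 75, 73, 83]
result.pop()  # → 83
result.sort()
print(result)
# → [2, 5, 18, 73, 73, 75, 77]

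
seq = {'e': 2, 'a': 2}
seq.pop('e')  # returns 2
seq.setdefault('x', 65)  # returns 65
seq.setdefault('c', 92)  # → 92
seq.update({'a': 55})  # {'a': 55, 'x': 65, 'c': 92}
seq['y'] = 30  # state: {'a': 55, 'x': 65, 'c': 92, 'y': 30}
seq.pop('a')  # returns 55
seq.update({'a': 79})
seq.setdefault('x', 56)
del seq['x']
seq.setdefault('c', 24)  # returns 92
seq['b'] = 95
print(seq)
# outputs {'c': 92, 'y': 30, 'a': 79, 'b': 95}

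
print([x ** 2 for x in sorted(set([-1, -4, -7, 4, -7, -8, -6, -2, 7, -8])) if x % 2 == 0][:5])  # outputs [64, 36, 16, 4, 16]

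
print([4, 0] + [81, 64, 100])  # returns [4, 0, 81, 64, 100]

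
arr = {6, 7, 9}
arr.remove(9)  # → {6, 7}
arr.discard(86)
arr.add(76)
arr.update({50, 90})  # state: {6, 7, 50, 76, 90}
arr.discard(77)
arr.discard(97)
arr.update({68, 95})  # {6, 7, 50, 68, 76, 90, 95}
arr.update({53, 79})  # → {6, 7, 50, 53, 68, 76, 79, 90, 95}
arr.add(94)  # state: {6, 7, 50, 53, 68, 76, 79, 90, 94, 95}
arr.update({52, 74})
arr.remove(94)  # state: {6, 7, 50, 52, 53, 68, 74, 76, 79, 90, 95}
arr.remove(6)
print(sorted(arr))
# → [7, 50, 52, 53, 68, 74, 76, 79, 90, 95]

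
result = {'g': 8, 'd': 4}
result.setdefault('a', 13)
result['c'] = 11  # {'g': 8, 'd': 4, 'a': 13, 'c': 11}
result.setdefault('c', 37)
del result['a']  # {'g': 8, 'd': 4, 'c': 11}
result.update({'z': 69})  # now {'g': 8, 'd': 4, 'c': 11, 'z': 69}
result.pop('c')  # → 11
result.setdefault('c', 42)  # 42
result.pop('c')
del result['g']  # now {'d': 4, 'z': 69}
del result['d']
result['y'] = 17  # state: {'z': 69, 'y': 17}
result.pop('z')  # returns 69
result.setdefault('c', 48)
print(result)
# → {'y': 17, 'c': 48}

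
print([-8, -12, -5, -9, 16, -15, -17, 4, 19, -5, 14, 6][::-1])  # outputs [6, 14, -5, 19, 4, -17, -15, 16, -9, -5, -12, -8]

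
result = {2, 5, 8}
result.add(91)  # {2, 5, 8, 91}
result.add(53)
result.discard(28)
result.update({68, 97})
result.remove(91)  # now {2, 5, 8, 53, 68, 97}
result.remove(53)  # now {2, 5, 8, 68, 97}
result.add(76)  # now {2, 5, 8, 68, 76, 97}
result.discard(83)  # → {2, 5, 8, 68, 76, 97}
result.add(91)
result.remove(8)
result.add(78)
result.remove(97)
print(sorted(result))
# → [2, 5, 68, 76, 78, 91]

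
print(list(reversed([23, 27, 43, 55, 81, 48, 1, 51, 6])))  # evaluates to [6, 51, 1, 48, 81, 55, 43, 27, 23]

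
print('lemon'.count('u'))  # 0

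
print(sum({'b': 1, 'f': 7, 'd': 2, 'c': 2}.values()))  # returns 12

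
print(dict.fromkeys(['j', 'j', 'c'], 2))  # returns {'j': 2, 'c': 2}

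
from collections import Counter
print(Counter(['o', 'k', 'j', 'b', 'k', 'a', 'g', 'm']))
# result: Counter({'k': 2, 'o': 1, 'j': 1, 'b': 1, 'a': 1, 'g': 1, 'm': 1})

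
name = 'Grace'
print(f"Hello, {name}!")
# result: Hello, Grace!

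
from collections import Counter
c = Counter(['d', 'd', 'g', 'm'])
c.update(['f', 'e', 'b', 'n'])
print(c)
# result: Counter({'d': 2, 'g': 1, 'm': 1, 'f': 1, 'e': 1, 'b': 1, 'n': 1})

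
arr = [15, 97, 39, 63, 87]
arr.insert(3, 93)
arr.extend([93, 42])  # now [15, 97, 39, 93, 63, 87, 93, 42]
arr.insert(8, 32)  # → [15, 97, 39, 93, 63, 87, 93, 42, 32]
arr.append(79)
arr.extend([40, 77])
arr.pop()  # 77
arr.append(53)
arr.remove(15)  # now [97, 39, 93, 63, 87, 93, 42, 32, 79, 40, 53]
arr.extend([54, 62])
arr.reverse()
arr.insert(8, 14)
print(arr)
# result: [62, 54, 53, 40, 79, 32, 42, 93, 14, 87, 63, 93, 39, 97]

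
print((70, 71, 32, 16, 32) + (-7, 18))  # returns (70, 71, 32, 16, 32, -7, 18)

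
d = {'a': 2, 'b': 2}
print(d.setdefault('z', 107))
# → 107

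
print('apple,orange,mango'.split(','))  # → ['apple', 'orange', 'mango']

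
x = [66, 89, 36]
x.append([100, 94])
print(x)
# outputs [66, 89, 36, [100, 94]]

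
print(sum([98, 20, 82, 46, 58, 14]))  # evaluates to 318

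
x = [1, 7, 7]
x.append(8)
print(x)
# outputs [1, 7, 7, 8]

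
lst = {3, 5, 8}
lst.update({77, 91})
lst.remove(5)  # {3, 8, 77, 91}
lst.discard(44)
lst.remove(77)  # {3, 8, 91}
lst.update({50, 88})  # {3, 8, 50, 88, 91}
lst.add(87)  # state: {3, 8, 50, 87, 88, 91}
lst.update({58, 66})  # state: {3, 8, 50, 58, 66, 87, 88, 91}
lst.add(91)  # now {3, 8, 50, 58, 66, 87, 88, 91}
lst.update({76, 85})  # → {3, 8, 50, 58, 66, 76, 85, 87, 88, 91}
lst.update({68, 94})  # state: {3, 8, 50, 58, 66, 68, 76, 85, 87, 88, 91, 94}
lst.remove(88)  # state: {3, 8, 50, 58, 66, 68, 76, 85, 87, 91, 94}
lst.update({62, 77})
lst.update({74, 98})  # {3, 8, 50, 58, 62, 66, 68, 74, 76, 77, 85, 87, 91, 94, 98}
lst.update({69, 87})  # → {3, 8, 50, 58, 62, 66, 68, 69, 74, 76, 77, 85, 87, 91, 94, 98}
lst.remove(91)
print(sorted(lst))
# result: [3, 8, 50, 58, 62, 66, 68, 69, 74, 76, 77, 85, 87, 94, 98]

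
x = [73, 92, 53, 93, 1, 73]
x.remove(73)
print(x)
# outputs [92, 53, 93, 1, 73]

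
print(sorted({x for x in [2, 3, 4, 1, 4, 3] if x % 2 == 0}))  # [2, 4]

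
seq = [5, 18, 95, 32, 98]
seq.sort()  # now [5, 18, 32, 95, 98]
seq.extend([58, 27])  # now [5, 18, 32, 95, 98, 58, 27]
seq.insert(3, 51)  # [5, 18, 32, 51, 95, 98, 58, 27]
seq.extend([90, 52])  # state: [5, 18, 32, 51, 95, 98, 58, 27, 90, 52]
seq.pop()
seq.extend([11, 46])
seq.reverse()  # [46, 11, 90, 27, 58, 98, 95, 51, 32, 18, 5]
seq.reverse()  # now [5, 18, 32, 51, 95, 98, 58, 27, 90, 11, 46]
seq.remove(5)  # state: [18, 32, 51, 95, 98, 58, 27, 90, 11, 46]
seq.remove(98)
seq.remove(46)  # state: [18, 32, 51, 95, 58, 27, 90, 11]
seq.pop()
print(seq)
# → [18, 32, 51, 95, 58, 27, 90]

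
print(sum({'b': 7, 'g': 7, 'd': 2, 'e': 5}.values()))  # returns 21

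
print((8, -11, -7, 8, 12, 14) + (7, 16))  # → (8, -11, -7, 8, 12, 14, 7, 16)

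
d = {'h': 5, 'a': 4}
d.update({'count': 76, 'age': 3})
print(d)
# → {'h': 5, 'a': 4, 'count': 76, 'age': 3}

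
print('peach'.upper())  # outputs PEACH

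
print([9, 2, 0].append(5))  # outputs None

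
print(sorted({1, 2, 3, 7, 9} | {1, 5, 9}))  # [1, 2, 3, 5, 7, 9]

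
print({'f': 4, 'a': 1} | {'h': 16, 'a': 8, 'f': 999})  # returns {'f': 999, 'a': 8, 'h': 16}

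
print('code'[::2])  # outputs cd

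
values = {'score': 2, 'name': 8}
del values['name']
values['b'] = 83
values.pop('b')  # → 83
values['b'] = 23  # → {'score': 2, 'b': 23}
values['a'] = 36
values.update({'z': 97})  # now {'score': 2, 'b': 23, 'a': 36, 'z': 97}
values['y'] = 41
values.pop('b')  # 23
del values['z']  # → {'score': 2, 'a': 36, 'y': 41}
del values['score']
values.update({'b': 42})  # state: {'a': 36, 'y': 41, 'b': 42}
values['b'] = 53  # {'a': 36, 'y': 41, 'b': 53}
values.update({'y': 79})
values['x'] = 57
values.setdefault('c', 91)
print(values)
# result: {'a': 36, 'y': 79, 'b': 53, 'x': 57, 'c': 91}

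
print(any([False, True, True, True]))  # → True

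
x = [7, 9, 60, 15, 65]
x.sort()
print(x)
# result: [7, 9, 15, 60, 65]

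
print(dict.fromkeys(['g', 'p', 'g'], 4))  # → {'g': 4, 'p': 4}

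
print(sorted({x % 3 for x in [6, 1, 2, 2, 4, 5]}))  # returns [0, 1, 2]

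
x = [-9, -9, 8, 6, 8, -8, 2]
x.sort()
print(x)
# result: [-9, -9, -8, 2, 6, 8, 8]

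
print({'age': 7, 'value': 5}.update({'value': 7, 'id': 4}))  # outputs None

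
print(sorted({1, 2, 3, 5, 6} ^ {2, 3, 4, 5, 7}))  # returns [1, 4, 6, 7]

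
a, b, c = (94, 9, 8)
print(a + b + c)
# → 111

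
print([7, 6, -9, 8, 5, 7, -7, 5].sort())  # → None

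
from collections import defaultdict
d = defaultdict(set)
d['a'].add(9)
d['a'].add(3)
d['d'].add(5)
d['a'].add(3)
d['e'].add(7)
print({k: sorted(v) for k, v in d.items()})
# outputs {'a': [3, 9], 'd': [5], 'e': [7]}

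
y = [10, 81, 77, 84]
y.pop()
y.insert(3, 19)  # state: [10, 81, 77, 19]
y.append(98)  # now [10, 81, 77, 19, 98]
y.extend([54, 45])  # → [10, 81, 77, 19, 98, 54, 45]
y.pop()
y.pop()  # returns 54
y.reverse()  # [98, 19, 77, 81, 10]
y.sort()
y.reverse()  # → [98, 81, 77, 19, 10]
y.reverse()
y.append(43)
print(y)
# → [10, 19, 77, 81, 98, 43]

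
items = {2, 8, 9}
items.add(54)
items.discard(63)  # {2, 8, 9, 54}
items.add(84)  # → {2, 8, 9, 54, 84}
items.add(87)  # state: {2, 8, 9, 54, 84, 87}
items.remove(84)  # {2, 8, 9, 54, 87}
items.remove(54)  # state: {2, 8, 9, 87}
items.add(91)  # {2, 8, 9, 87, 91}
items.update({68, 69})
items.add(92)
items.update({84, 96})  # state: {2, 8, 9, 68, 69, 84, 87, 91, 92, 96}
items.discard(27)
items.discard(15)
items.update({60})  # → {2, 8, 9, 60, 68, 69, 84, 87, 91, 92, 96}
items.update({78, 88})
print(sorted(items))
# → [2, 8, 9, 60, 68, 69, 78, 84, 87, 88, 91, 92, 96]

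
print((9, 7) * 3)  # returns (9, 7, 9, 7, 9, 7)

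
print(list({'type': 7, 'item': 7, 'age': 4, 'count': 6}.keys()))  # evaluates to ['type', 'item', 'age', 'count']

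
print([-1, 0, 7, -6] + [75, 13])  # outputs [-1, 0, 7, -6, 75, 13]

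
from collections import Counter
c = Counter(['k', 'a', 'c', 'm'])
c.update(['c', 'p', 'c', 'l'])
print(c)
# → Counter({'c': 3, 'k': 1, 'a': 1, 'm': 1, 'p': 1, 'l': 1})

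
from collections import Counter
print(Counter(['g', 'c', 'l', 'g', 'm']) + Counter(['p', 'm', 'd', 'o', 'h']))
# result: Counter({'g': 2, 'm': 2, 'c': 1, 'l': 1, 'p': 1, 'd': 1, 'o': 1, 'h': 1})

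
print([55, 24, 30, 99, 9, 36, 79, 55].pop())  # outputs 55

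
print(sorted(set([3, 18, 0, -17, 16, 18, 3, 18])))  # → [-17, 0, 3, 16, 18]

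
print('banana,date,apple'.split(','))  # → ['banana', 'date', 'apple']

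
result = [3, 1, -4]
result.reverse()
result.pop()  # 3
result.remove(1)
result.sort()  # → [-4]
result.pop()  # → -4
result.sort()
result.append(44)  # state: [44]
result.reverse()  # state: [44]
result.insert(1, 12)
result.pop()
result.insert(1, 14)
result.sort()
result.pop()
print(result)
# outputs [14]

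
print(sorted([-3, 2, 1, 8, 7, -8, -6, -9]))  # [-9, -8, -6, -3, 1, 2, 7, 8]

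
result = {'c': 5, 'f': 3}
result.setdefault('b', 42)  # 42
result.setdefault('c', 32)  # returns 5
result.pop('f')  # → 3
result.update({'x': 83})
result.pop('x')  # 83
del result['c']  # {'b': 42}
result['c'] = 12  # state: {'b': 42, 'c': 12}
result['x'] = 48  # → {'b': 42, 'c': 12, 'x': 48}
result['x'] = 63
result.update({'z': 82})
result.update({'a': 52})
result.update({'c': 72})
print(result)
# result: {'b': 42, 'c': 72, 'x': 63, 'z': 82, 'a': 52}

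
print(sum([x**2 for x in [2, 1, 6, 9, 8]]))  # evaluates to 186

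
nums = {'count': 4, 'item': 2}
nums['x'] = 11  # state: {'count': 4, 'item': 2, 'x': 11}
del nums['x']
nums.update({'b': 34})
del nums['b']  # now {'count': 4, 'item': 2}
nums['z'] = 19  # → {'count': 4, 'item': 2, 'z': 19}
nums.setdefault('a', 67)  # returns 67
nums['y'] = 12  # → {'count': 4, 'item': 2, 'z': 19, 'a': 67, 'y': 12}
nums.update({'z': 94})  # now {'count': 4, 'item': 2, 'z': 94, 'a': 67, 'y': 12}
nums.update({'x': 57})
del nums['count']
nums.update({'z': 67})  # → {'item': 2, 'z': 67, 'a': 67, 'y': 12, 'x': 57}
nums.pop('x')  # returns 57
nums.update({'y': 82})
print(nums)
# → {'item': 2, 'z': 67, 'a': 67, 'y': 82}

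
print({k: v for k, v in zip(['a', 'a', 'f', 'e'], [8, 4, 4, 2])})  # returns {'a': 4, 'f': 4, 'e': 2}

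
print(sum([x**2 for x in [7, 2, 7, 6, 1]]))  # 139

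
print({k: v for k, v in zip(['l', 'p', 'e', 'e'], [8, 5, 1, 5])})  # {'l': 8, 'p': 5, 'e': 5}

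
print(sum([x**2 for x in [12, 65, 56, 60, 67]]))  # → 15594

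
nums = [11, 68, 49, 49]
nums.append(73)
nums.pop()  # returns 73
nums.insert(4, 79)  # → [11, 68, 49, 49, 79]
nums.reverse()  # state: [79, 49, 49, 68, 11]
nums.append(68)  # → [79, 49, 49, 68, 11, 68]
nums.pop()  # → 68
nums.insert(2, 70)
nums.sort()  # [11, 49, 49, 68, 70, 79]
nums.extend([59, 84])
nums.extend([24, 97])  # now [11, 49, 49, 68, 70, 79, 59, 84, 24, 97]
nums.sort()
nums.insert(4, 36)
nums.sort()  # [11, 24, 36, 49, 49, 59, 68, 70, 79, 84, 97]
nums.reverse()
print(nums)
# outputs [97, 84, 79, 70, 68, 59, 49, 49, 36, 24, 11]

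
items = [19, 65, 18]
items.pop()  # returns 18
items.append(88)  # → [19, 65, 88]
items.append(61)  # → [19, 65, 88, 61]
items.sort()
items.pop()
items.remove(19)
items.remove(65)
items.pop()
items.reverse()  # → []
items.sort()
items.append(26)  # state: [26]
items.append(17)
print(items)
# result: [26, 17]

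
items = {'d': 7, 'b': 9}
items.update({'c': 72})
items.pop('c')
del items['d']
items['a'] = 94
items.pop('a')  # 94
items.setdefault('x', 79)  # 79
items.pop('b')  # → 9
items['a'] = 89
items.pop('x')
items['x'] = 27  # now {'a': 89, 'x': 27}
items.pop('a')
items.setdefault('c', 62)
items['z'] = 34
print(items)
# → {'x': 27, 'c': 62, 'z': 34}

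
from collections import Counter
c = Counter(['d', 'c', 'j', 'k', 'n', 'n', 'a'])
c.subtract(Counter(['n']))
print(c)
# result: Counter({'d': 1, 'c': 1, 'j': 1, 'k': 1, 'n': 1, 'a': 1})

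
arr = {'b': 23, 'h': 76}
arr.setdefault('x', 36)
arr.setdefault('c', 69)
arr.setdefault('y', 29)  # 29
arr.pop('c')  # 69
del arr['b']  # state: {'h': 76, 'x': 36, 'y': 29}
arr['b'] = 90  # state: {'h': 76, 'x': 36, 'y': 29, 'b': 90}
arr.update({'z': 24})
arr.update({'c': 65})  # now {'h': 76, 'x': 36, 'y': 29, 'b': 90, 'z': 24, 'c': 65}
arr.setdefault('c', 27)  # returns 65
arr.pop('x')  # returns 36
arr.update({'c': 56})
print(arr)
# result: {'h': 76, 'y': 29, 'b': 90, 'z': 24, 'c': 56}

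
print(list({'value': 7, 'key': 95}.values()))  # [7, 95]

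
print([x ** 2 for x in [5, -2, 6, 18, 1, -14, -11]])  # [25, 4, 36, 324, 1, 196, 121]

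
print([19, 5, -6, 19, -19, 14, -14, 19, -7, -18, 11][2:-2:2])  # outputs [-6, -19, -14, -7]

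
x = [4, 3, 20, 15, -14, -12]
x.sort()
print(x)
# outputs [-14, -12, 3, 4, 15, 20]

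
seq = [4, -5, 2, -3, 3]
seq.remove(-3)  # [4, -5, 2, 3]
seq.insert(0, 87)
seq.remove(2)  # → [87, 4, -5, 3]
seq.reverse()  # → [3, -5, 4, 87]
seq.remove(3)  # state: [-5, 4, 87]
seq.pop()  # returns 87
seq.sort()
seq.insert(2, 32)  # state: [-5, 4, 32]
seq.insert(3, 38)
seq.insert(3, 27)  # [-5, 4, 32, 27, 38]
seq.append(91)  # [-5, 4, 32, 27, 38, 91]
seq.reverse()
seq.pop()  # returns -5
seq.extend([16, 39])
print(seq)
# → [91, 38, 27, 32, 4, 16, 39]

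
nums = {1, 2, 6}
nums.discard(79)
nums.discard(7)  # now {1, 2, 6}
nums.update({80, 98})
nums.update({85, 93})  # {1, 2, 6, 80, 85, 93, 98}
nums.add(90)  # {1, 2, 6, 80, 85, 90, 93, 98}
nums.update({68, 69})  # {1, 2, 6, 68, 69, 80, 85, 90, 93, 98}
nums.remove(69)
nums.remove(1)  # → {2, 6, 68, 80, 85, 90, 93, 98}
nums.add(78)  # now {2, 6, 68, 78, 80, 85, 90, 93, 98}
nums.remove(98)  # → {2, 6, 68, 78, 80, 85, 90, 93}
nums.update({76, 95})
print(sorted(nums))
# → [2, 6, 68, 76, 78, 80, 85, 90, 93, 95]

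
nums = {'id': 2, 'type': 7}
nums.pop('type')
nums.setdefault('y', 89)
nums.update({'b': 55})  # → {'id': 2, 'y': 89, 'b': 55}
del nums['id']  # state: {'y': 89, 'b': 55}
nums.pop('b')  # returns 55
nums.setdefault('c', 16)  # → 16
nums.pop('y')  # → 89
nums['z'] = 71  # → {'c': 16, 'z': 71}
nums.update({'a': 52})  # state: {'c': 16, 'z': 71, 'a': 52}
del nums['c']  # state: {'z': 71, 'a': 52}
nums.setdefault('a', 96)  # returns 52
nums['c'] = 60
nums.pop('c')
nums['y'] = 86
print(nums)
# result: {'z': 71, 'a': 52, 'y': 86}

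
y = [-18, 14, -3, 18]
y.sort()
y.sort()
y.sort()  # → [-18, -3, 14, 18]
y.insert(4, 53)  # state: [-18, -3, 14, 18, 53]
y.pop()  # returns 53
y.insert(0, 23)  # [23, -18, -3, 14, 18]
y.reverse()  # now [18, 14, -3, -18, 23]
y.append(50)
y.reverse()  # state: [50, 23, -18, -3, 14, 18]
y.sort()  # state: [-18, -3, 14, 18, 23, 50]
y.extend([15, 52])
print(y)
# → [-18, -3, 14, 18, 23, 50, 15, 52]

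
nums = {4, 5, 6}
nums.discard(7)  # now {4, 5, 6}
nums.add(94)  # {4, 5, 6, 94}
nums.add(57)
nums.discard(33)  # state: {4, 5, 6, 57, 94}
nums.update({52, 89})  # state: {4, 5, 6, 52, 57, 89, 94}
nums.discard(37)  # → {4, 5, 6, 52, 57, 89, 94}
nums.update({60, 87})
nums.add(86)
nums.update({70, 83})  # {4, 5, 6, 52, 57, 60, 70, 83, 86, 87, 89, 94}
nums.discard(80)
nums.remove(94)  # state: {4, 5, 6, 52, 57, 60, 70, 83, 86, 87, 89}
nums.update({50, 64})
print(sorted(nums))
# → [4, 5, 6, 50, 52, 57, 60, 64, 70, 83, 86, 87, 89]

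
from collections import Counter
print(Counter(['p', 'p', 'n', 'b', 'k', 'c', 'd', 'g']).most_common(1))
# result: [('p', 2)]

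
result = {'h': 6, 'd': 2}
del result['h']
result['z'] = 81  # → {'d': 2, 'z': 81}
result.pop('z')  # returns 81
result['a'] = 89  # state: {'d': 2, 'a': 89}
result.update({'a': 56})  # {'d': 2, 'a': 56}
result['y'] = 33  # {'d': 2, 'a': 56, 'y': 33}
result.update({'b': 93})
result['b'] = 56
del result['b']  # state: {'d': 2, 'a': 56, 'y': 33}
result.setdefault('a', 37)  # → 56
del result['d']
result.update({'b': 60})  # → {'a': 56, 'y': 33, 'b': 60}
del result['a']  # {'y': 33, 'b': 60}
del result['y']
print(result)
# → {'b': 60}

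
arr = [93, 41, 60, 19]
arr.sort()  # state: [19, 41, 60, 93]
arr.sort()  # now [19, 41, 60, 93]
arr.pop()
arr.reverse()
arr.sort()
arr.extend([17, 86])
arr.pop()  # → 86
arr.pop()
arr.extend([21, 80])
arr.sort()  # [19, 21, 41, 60, 80]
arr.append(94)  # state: [19, 21, 41, 60, 80, 94]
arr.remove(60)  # [19, 21, 41, 80, 94]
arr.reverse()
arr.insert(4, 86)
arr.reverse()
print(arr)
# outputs [19, 86, 21, 41, 80, 94]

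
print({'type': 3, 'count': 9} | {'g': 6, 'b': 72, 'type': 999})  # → {'type': 999, 'count': 9, 'g': 6, 'b': 72}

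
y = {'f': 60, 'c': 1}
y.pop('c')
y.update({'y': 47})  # {'f': 60, 'y': 47}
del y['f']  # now {'y': 47}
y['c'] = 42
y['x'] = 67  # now {'y': 47, 'c': 42, 'x': 67}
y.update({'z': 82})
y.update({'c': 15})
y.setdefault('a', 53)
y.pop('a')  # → 53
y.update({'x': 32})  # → {'y': 47, 'c': 15, 'x': 32, 'z': 82}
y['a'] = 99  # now {'y': 47, 'c': 15, 'x': 32, 'z': 82, 'a': 99}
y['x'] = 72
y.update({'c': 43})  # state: {'y': 47, 'c': 43, 'x': 72, 'z': 82, 'a': 99}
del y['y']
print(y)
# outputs {'c': 43, 'x': 72, 'z': 82, 'a': 99}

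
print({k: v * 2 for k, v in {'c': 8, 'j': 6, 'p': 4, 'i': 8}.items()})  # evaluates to {'c': 16, 'j': 12, 'p': 8, 'i': 16}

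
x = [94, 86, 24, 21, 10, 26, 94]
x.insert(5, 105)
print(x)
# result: [94, 86, 24, 21, 10, 105, 26, 94]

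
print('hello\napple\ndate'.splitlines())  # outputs ['hello', 'apple', 'date']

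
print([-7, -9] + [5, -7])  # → [-7, -9, 5, -7]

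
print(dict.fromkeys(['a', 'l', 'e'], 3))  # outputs {'a': 3, 'l': 3, 'e': 3}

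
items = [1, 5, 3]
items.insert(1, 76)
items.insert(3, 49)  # [1, 76, 5, 49, 3]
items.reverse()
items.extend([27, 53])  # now [3, 49, 5, 76, 1, 27, 53]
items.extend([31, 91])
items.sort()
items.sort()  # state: [1, 3, 5, 27, 31, 49, 53, 76, 91]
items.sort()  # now [1, 3, 5, 27, 31, 49, 53, 76, 91]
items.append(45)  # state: [1, 3, 5, 27, 31, 49, 53, 76, 91, 45]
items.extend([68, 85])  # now [1, 3, 5, 27, 31, 49, 53, 76, 91, 45, 68, 85]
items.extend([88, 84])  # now [1, 3, 5, 27, 31, 49, 53, 76, 91, 45, 68, 85, 88, 84]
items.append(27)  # [1, 3, 5, 27, 31, 49, 53, 76, 91, 45, 68, 85, 88, 84, 27]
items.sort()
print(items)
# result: [1, 3, 5, 27, 27, 31, 45, 49, 53, 68, 76, 84, 85, 88, 91]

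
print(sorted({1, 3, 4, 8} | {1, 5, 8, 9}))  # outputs [1, 3, 4, 5, 8, 9]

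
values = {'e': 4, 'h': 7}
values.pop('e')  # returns 4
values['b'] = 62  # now {'h': 7, 'b': 62}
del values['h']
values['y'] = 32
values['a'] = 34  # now {'b': 62, 'y': 32, 'a': 34}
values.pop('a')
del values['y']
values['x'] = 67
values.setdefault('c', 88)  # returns 88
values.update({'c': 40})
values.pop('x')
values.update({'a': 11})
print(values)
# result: {'b': 62, 'c': 40, 'a': 11}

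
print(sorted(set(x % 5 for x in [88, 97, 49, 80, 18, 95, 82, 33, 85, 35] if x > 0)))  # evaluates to [0, 2, 3, 4]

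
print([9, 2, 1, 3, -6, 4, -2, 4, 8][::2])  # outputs [9, 1, -6, -2, 8]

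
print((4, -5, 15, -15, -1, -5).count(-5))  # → 2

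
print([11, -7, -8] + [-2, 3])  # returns [11, -7, -8, -2, 3]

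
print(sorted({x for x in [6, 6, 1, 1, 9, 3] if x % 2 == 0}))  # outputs [6]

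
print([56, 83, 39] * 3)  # [56, 83, 39, 56, 83, 39, 56, 83, 39]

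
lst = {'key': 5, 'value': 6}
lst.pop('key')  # 5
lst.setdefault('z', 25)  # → 25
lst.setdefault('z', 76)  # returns 25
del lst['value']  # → {'z': 25}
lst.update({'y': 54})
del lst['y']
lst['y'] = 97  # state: {'z': 25, 'y': 97}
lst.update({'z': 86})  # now {'z': 86, 'y': 97}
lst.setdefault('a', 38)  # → 38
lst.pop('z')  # 86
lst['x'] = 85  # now {'y': 97, 'a': 38, 'x': 85}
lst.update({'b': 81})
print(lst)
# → {'y': 97, 'a': 38, 'x': 85, 'b': 81}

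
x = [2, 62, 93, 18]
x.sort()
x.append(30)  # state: [2, 18, 62, 93, 30]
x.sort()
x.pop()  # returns 93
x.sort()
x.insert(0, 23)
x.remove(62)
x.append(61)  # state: [23, 2, 18, 30, 61]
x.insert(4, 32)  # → [23, 2, 18, 30, 32, 61]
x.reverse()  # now [61, 32, 30, 18, 2, 23]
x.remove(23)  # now [61, 32, 30, 18, 2]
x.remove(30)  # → [61, 32, 18, 2]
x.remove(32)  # [61, 18, 2]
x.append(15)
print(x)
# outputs [61, 18, 2, 15]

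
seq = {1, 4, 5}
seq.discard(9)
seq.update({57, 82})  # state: {1, 4, 5, 57, 82}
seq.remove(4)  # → {1, 5, 57, 82}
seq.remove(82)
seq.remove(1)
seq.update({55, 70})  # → {5, 55, 57, 70}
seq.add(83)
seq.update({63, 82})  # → {5, 55, 57, 63, 70, 82, 83}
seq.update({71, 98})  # {5, 55, 57, 63, 70, 71, 82, 83, 98}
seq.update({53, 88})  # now {5, 53, 55, 57, 63, 70, 71, 82, 83, 88, 98}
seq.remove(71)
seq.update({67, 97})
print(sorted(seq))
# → [5, 53, 55, 57, 63, 67, 70, 82, 83, 88, 97, 98]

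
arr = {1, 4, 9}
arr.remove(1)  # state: {4, 9}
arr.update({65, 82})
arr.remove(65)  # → {4, 9, 82}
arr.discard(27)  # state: {4, 9, 82}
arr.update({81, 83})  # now {4, 9, 81, 82, 83}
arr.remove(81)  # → {4, 9, 82, 83}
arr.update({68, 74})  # {4, 9, 68, 74, 82, 83}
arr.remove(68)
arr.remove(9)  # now {4, 74, 82, 83}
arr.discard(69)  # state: {4, 74, 82, 83}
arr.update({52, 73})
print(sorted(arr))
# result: [4, 52, 73, 74, 82, 83]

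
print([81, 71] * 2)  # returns [81, 71, 81, 71]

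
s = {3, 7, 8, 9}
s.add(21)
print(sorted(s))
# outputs [3, 7, 8, 9, 21]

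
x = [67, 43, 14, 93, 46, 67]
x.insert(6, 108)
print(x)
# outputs [67, 43, 14, 93, 46, 67, 108]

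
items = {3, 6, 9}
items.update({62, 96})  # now {3, 6, 9, 62, 96}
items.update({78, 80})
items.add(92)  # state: {3, 6, 9, 62, 78, 80, 92, 96}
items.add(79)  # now {3, 6, 9, 62, 78, 79, 80, 92, 96}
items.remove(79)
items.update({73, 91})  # {3, 6, 9, 62, 73, 78, 80, 91, 92, 96}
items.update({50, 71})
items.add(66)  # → {3, 6, 9, 50, 62, 66, 71, 73, 78, 80, 91, 92, 96}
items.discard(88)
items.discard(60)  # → {3, 6, 9, 50, 62, 66, 71, 73, 78, 80, 91, 92, 96}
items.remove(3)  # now {6, 9, 50, 62, 66, 71, 73, 78, 80, 91, 92, 96}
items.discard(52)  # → {6, 9, 50, 62, 66, 71, 73, 78, 80, 91, 92, 96}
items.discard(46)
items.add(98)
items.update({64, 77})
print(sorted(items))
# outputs [6, 9, 50, 62, 64, 66, 71, 73, 77, 78, 80, 91, 92, 96, 98]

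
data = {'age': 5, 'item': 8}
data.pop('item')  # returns 8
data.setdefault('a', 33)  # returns 33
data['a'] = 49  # {'age': 5, 'a': 49}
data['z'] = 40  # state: {'age': 5, 'a': 49, 'z': 40}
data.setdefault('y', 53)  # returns 53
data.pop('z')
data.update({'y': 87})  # {'age': 5, 'a': 49, 'y': 87}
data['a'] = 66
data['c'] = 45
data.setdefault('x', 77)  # 77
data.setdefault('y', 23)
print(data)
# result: {'age': 5, 'a': 66, 'y': 87, 'c': 45, 'x': 77}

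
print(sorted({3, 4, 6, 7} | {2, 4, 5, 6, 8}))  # [2, 3, 4, 5, 6, 7, 8]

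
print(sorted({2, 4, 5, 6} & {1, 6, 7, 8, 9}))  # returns [6]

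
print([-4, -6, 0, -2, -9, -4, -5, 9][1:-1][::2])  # [-6, -2, -4]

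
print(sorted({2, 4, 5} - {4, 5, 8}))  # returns [2]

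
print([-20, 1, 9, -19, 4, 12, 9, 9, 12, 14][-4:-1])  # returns [9, 9, 12]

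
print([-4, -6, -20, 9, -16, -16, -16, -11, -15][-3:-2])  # [-16]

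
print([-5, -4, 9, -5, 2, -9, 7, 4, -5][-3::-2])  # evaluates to [7, 2, 9, -5]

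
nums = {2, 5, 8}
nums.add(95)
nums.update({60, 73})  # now {2, 5, 8, 60, 73, 95}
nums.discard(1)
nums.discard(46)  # {2, 5, 8, 60, 73, 95}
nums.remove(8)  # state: {2, 5, 60, 73, 95}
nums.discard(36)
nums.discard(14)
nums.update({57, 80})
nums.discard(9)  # {2, 5, 57, 60, 73, 80, 95}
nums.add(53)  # {2, 5, 53, 57, 60, 73, 80, 95}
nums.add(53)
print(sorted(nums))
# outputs [2, 5, 53, 57, 60, 73, 80, 95]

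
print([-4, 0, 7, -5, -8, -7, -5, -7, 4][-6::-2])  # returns [-5, 0]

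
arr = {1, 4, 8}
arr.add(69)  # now {1, 4, 8, 69}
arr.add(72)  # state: {1, 4, 8, 69, 72}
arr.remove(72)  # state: {1, 4, 8, 69}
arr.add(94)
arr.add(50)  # {1, 4, 8, 50, 69, 94}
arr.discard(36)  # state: {1, 4, 8, 50, 69, 94}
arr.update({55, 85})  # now {1, 4, 8, 50, 55, 69, 85, 94}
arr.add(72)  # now {1, 4, 8, 50, 55, 69, 72, 85, 94}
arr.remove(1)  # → {4, 8, 50, 55, 69, 72, 85, 94}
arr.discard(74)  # {4, 8, 50, 55, 69, 72, 85, 94}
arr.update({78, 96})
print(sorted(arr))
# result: [4, 8, 50, 55, 69, 72, 78, 85, 94, 96]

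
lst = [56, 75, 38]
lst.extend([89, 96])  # [56, 75, 38, 89, 96]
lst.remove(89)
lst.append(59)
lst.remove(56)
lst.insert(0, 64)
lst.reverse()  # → [59, 96, 38, 75, 64]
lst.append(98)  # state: [59, 96, 38, 75, 64, 98]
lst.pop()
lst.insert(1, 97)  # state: [59, 97, 96, 38, 75, 64]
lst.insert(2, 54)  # [59, 97, 54, 96, 38, 75, 64]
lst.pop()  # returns 64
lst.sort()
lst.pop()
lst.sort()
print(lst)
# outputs [38, 54, 59, 75, 96]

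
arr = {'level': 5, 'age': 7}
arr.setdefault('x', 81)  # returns 81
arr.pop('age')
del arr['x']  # {'level': 5}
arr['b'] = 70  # {'level': 5, 'b': 70}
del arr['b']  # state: {'level': 5}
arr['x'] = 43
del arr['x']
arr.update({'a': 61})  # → {'level': 5, 'a': 61}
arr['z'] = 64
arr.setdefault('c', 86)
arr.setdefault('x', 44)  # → 44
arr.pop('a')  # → 61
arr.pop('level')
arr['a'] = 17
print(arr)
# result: {'z': 64, 'c': 86, 'x': 44, 'a': 17}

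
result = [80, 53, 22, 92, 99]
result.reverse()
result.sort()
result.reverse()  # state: [99, 92, 80, 53, 22]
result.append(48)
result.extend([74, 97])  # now [99, 92, 80, 53, 22, 48, 74, 97]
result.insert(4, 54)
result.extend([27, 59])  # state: [99, 92, 80, 53, 54, 22, 48, 74, 97, 27, 59]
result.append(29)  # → [99, 92, 80, 53, 54, 22, 48, 74, 97, 27, 59, 29]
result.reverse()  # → [29, 59, 27, 97, 74, 48, 22, 54, 53, 80, 92, 99]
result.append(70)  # [29, 59, 27, 97, 74, 48, 22, 54, 53, 80, 92, 99, 70]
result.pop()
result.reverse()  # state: [99, 92, 80, 53, 54, 22, 48, 74, 97, 27, 59, 29]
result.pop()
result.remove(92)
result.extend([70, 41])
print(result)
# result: [99, 80, 53, 54, 22, 48, 74, 97, 27, 59, 70, 41]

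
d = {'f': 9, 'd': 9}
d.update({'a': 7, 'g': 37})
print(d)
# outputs {'f': 9, 'd': 9, 'a': 7, 'g': 37}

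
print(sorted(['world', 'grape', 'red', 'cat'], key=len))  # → ['red', 'cat', 'world', 'grape']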